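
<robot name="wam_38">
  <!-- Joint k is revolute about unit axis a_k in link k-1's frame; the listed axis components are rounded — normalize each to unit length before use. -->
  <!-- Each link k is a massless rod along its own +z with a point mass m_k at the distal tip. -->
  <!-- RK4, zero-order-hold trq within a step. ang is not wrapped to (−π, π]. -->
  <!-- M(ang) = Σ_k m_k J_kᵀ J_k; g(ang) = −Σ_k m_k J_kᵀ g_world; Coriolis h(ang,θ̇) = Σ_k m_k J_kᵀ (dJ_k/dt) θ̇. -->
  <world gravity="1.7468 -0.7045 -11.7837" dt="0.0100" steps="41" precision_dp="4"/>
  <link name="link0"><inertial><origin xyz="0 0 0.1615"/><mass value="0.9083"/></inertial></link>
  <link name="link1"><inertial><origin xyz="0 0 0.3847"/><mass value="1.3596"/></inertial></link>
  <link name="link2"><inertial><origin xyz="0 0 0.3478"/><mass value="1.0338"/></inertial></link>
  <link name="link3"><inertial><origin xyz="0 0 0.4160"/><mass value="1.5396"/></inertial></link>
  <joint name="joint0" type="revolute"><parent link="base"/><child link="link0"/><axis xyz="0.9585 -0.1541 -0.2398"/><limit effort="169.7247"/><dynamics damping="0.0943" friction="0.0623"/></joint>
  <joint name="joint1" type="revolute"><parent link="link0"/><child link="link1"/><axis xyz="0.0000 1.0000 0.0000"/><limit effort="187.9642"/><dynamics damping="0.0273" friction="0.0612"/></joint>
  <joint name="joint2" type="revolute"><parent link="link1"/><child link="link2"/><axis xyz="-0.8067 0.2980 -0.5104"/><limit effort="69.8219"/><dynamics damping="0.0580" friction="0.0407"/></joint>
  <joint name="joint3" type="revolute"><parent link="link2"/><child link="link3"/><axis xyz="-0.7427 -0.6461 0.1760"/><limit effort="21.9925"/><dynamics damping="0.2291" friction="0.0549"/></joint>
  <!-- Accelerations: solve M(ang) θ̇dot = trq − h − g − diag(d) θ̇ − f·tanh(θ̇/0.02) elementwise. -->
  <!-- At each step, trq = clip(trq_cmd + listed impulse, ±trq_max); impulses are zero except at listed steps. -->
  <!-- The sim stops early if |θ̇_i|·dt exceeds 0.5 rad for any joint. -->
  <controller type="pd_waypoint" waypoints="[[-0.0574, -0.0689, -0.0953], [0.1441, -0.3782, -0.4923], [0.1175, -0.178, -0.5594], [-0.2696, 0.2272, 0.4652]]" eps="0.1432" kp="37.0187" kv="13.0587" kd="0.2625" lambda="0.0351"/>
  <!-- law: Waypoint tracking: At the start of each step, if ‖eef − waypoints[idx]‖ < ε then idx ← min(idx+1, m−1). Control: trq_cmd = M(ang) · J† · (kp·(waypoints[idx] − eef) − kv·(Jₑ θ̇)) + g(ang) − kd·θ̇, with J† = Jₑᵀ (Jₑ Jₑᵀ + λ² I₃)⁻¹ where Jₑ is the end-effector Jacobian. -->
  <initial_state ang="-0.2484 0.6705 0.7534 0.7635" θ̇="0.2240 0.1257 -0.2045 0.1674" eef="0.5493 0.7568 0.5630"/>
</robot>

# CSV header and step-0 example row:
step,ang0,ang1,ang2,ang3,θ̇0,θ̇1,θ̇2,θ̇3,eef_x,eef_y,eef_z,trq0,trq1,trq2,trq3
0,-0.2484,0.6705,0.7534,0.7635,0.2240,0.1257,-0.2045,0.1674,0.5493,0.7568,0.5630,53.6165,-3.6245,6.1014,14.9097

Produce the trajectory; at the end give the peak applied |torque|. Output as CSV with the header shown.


step,ang0,ang1,ang2,ang3,θ̇0,θ̇1,θ̇2,θ̇3,eef_x,eef_y,eef_z,trq0,trq1,trq2,trq3
1,-0.2430,0.6726,0.7558,0.7697,0.8642,0.2871,0.6796,1.0759,0.5485,0.7536,0.5639,48.7293,-6.2424,3.1734,12.7409
2,-0.2316,0.6761,0.7664,0.7842,1.4097,0.4193,1.4427,1.8059,0.5456,0.7478,0.5624,43.6800,-8.5370,0.8713,10.9763
3,-0.2152,0.6808,0.7841,0.8051,1.8659,0.5234,2.0968,2.3629,0.5411,0.7397,0.5587,38.6835,-10.5396,-0.9802,9.5192
4,-0.1947,0.6865,0.8078,0.8308,2.2406,0.6017,2.6531,2.7623,0.5351,0.7297,0.5532,33.9139,-12.2659,-2.5126,8.2939
5,-0.1707,0.6928,0.8367,0.8598,2.5432,0.6571,3.1229,3.0242,0.5279,0.7179,0.5462,29.4933,-13.7283,-3.8224,7.2444
6,-0.1441,0.6995,0.8699,0.8908,2.7833,0.6927,3.5169,3.1709,0.5196,0.7047,0.5379,25.4923,-14.9400,-4.9768,6.3308
7,-0.1153,0.7065,0.9067,0.9228,2.9702,0.7115,3.8449,3.2242,0.5106,0.6902,0.5285,21.9385,-15.9173,-6.0210,5.5262
8,-0.0849,0.7137,0.9465,0.9550,3.1126,0.7162,4.1153,3.2041,0.5009,0.6747,0.5182,18.8269,-16.6794,-6.9838,4.8125
9,-0.0533,0.7208,0.9887,0.9867,3.2178,0.7091,4.3356,3.1283,0.4906,0.6584,0.5073,16.1315,-17.2471,-7.8826,4.1782
10,-0.0207,0.7278,1.0330,1.0174,3.2921,0.6922,4.5119,3.0120,0.4798,0.6415,0.4958,13.8133,-17.6423,-8.7275,3.6155
11,0.0124,0.7346,1.0788,1.0468,3.3410,0.6670,4.6494,2.8676,0.4687,0.6241,0.4838,11.8274,-17.8864,-9.5234,3.1187
12,0.0460,0.7412,1.1258,1.0747,3.3686,0.6349,4.7527,2.7058,0.4573,0.6064,0.4715,10.1273,-17.9993,-10.2728,2.6836
13,0.0797,0.7473,1.1737,1.1009,3.3784,0.5970,4.8254,2.5347,0.4457,0.5885,0.4590,8.6680,-17.9989,-10.9763,2.3061
14,0.1134,0.7531,1.2221,1.1254,3.3732,0.5541,4.8710,2.3614,0.4339,0.5706,0.4462,7.4078,-17.9009,-11.6337,1.9823
15,0.1471,0.7584,1.2709,1.1481,3.3552,0.5071,4.8924,2.1909,0.4220,0.5526,0.4334,6.3094,-17.7182,-12.2445,1.7083
16,0.1805,0.7632,1.3199,1.1692,3.3262,0.4568,4.8921,2.0276,0.4100,0.5348,0.4205,5.3403,-17.4616,-12.8081,1.4799
17,0.2135,0.7676,1.3687,1.1887,3.2876,0.4039,4.8726,1.8746,0.3980,0.5172,0.4075,4.4733,-17.1401,-13.3241,1.2932
18,0.2462,0.7713,1.4172,1.2068,3.2406,0.3493,4.8361,1.7339,0.3860,0.4998,0.3946,3.6867,-16.7613,-13.7923,1.1440
19,0.2783,0.7746,1.4653,1.2235,3.1864,0.2941,4.7845,1.6069,0.3741,0.4826,0.3818,2.9635,-16.3325,-14.2127,1.0287
20,0.3099,0.7772,1.5128,1.2390,3.1259,0.2391,4.7200,1.4943,0.3622,0.4658,0.3690,2.2920,-15.8614,-14.5861,0.9435
21,0.3408,0.7794,1.5596,1.2534,3.0603,0.1855,4.6442,1.3959,0.3504,0.4493,0.3563,1.6641,-15.3568,-14.9137,0.8853
22,0.3711,0.7810,1.6056,1.2669,2.9904,0.1343,4.5591,1.3111,0.3387,0.4331,0.3438,1.0751,-14.8286,-15.1975,0.8512
23,0.4006,0.7821,1.6507,1.2797,2.9174,0.0863,4.4664,1.2387,0.3272,0.4173,0.3314,0.5220,-14.2878,-15.4400,0.8385
24,0.4294,0.7828,1.6949,1.2918,2.8423,0.0422,4.3677,1.1773,0.3159,0.4018,0.3192,0.0025,-13.7450,-15.6441,0.8451
25,0.4574,0.7830,1.7381,1.3033,2.7661,0.0029,4.2644,1.1253,0.3047,0.3867,0.3071,-0.4854,-13.2096,-15.8122,0.8688
26,0.4847,0.7829,1.7802,1.3143,2.6902,-0.0296,4.1574,1.0810,0.2937,0.3719,0.2953,-0.9422,-12.6897,-15.9450,0.9079
27,0.5112,0.7824,1.8212,1.3249,2.6152,-0.0566,4.0484,1.0425,0.2829,0.3575,0.2836,-1.3702,-12.1915,-16.0474,0.9606
28,0.5370,0.7818,1.8611,1.3352,2.5416,-0.0792,3.9389,1.0083,0.2724,0.3435,0.2722,-1.7725,-11.7179,-16.1229,1.0254
29,0.5621,0.7809,1.9000,1.3451,2.4697,-0.0978,3.8297,0.9775,0.2621,0.3299,0.2610,-2.1521,-11.2699,-16.1737,1.1006
30,0.5864,0.7798,1.9377,1.3547,2.4001,-0.1126,3.7213,0.9490,0.2520,0.3166,0.2500,-2.5116,-10.8473,-16.2018,1.1848
31,0.6101,0.7787,1.9744,1.3641,2.3329,-0.1242,3.6144,0.9222,0.2422,0.3037,0.2393,-2.8532,-10.4489,-16.2090,1.2763
32,0.6331,0.7774,2.0100,1.3732,2.2683,-0.1329,3.5092,0.8966,0.2326,0.2912,0.2288,-3.1785,-10.0734,-16.1969,1.3740
33,0.6554,0.7760,2.0446,1.3821,2.2065,-0.1392,3.4060,0.8719,0.2233,0.2791,0.2185,-3.4890,-9.7194,-16.1672,1.4764
34,0.6772,0.7746,2.0781,1.3907,2.1474,-0.1434,3.3050,0.8478,0.2142,0.2673,0.2085,-3.7861,-9.3854,-16.1215,1.5824
35,0.6984,0.7732,2.1107,1.3990,2.0912,-0.1460,3.2064,0.8242,0.2053,0.2558,0.1988,-4.0709,-9.0700,-16.0615,1.6909
36,0.7190,0.7717,2.1422,1.4072,2.0378,-0.1472,3.1101,0.8009,0.1967,0.2447,0.1892,-4.3442,-8.7719,-15.9886,1.8008
37,0.7391,0.7702,2.1729,1.4151,1.9871,-0.1474,3.0163,0.7782,0.1884,0.2340,0.1800,-4.6071,-8.4899,-15.9043,1.9113
38,0.7588,0.7688,2.2026,1.4227,1.9392,-0.1467,2.9250,0.7558,0.1803,0.2236,0.1709,-4.8603,-8.2228,-15.8101,2.0216
39,0.7779,0.7673,2.2314,1.4302,1.8939,-0.1456,2.8361,0.7339,0.1724,0.2136,0.1621,-5.1046,-7.9695,-15.7073,2.1309
40,0.7966,0.7659,2.2593,1.4374,1.8512,-0.1441,2.7496,0.7126,0.1648,0.2038,0.1536,-5.3408,-7.7291,-15.5972,2.2386
41,0.8149,0.7644,2.2864,1.4444,1.8109,-0.1424,2.6655,0.6920,0.1574,0.1944,0.1453,,,,
# max |trq| (N·m): 53.6165


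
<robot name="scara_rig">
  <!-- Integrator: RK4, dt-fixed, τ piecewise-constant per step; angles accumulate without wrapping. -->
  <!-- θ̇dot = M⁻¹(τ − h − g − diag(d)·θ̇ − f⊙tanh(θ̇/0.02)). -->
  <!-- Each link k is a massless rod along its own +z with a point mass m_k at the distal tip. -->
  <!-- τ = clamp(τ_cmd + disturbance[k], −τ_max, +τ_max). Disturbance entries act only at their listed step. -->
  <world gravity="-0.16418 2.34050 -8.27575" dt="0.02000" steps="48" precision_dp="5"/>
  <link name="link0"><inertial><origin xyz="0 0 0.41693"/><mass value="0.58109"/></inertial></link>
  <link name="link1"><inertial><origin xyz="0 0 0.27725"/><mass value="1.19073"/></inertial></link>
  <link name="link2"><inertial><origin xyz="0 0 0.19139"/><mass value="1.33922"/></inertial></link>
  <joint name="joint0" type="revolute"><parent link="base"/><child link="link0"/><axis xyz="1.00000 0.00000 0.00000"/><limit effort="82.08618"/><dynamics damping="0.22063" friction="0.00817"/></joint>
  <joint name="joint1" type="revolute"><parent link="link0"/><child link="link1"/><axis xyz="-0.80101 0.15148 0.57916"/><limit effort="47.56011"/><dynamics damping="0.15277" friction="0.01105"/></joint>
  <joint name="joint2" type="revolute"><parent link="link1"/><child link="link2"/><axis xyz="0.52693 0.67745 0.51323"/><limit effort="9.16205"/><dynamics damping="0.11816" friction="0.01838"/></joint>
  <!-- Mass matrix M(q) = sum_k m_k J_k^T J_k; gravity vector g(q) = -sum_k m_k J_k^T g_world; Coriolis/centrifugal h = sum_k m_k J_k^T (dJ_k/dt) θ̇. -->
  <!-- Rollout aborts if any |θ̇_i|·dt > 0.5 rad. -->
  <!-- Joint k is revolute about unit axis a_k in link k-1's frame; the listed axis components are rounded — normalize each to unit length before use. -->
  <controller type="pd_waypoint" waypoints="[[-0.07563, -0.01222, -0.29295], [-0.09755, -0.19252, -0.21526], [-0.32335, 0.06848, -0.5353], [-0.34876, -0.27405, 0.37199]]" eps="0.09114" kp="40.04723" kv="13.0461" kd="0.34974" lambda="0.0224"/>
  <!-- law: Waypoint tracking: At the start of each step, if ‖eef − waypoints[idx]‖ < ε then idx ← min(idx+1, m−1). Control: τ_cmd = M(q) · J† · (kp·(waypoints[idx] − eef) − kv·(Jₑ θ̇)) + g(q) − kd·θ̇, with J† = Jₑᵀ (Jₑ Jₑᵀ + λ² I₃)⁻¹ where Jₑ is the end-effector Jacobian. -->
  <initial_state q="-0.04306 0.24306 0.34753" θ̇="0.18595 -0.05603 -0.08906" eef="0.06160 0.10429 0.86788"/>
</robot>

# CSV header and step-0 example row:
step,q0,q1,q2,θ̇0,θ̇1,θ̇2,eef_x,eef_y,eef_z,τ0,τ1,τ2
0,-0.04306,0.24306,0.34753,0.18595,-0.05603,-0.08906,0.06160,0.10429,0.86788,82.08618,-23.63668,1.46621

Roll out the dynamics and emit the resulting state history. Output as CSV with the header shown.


step,q0,q1,q2,θ̇0,θ̇1,θ̇2,eef_x,eef_y,eef_z,τ0,τ1,τ2
1,-0.00566,0.30493,0.33538,3.46506,6.03897,-0.86978,0.06119,0.09710,0.86698,82.08618,-18.45973,1.13487
2,0.10257,0.50430,0.33363,7.00762,13.02097,1.41163,0.05907,0.08223,0.85770,28.21619,-3.87079,-0.08611
3,0.24359,0.76076,0.39547,7.02279,12.37488,4.56229,0.05247,0.05933,0.83505,-4.31842,4.17524,-0.63935
4,0.37459,0.98457,0.49858,6.15660,10.19082,5.54087,0.04229,0.03343,0.80483,-12.44967,5.61153,-0.15952
5,0.49010,1.17159,0.61309,5.44491,8.64857,5.82870,0.02972,0.00904,0.77079,-14.08166,4.51450,0.22292
6,0.59284,1.33241,0.73070,4.86087,7.52768,5.90402,0.01579,-0.01237,0.73407,-13.96614,2.69087,0.31864
7,0.68480,1.47356,0.84852,4.35615,6.65555,5.87526,0.00127,-0.03056,0.69545,-13.39974,0.79367,0.19024
8,0.76725,1.59907,0.96496,3.90337,5.94830,5.78018,-0.01328,-0.04570,0.65563,-12.77175,-0.94025,-0.07496
9,0.84106,1.71178,1.07899,3.48626,5.36245,5.64057,-0.02746,-0.05808,0.61525,-12.20023,-2.43792,-0.40592
10,0.90680,1.81382,1.18990,3.09375,4.87221,5.47189,-0.04103,-0.06801,0.57483,-11.71955,-3.69412,-0.75215
11,0.96487,1.90689,1.29726,2.71718,4.46039,5.28539,-0.05385,-0.07581,0.53483,-11.34017,-4.73077,-1.08046
12,1.01552,1.99245,1.40080,2.34893,4.11460,5.08913,-0.06584,-0.08176,0.49560,-11.06810,-5.57890,-1.37072
13,1.05883,2.07168,1.50041,1.98150,3.82561,4.88881,-0.07700,-0.08613,0.45744,-10.91184,-6.27075,-1.61196
14,1.09474,2.14566,1.59604,1.60684,3.58656,4.68861,-0.08734,-0.08916,0.42054,-10.88597,-6.83673,-1.79939
15,1.12300,2.21532,1.68776,1.21552,3.39250,4.49184,-0.09691,-0.09107,0.38510,-11.01512,-7.30497,-1.93206
16,1.14315,2.28153,1.77566,0.79566,3.24027,4.30166,-0.10576,-0.09205,0.35124,-11.34066,-7.70236,-2.01128
17,1.15448,2.34508,1.85993,0.33138,3.12853,4.12166,-0.11396,-0.09229,0.31907,-11.93295,-8.05721,-2.03950
18,1.15587,2.40680,1.94084,-0.19979,3.05823,3.95653,-0.12155,-0.09197,0.28869,-12.91641,-8.40454,-2.01949
19,1.14566,2.46755,2.01877,-0.83134,3.03352,3.81320,-0.12860,-0.09126,0.26021,-14.52179,-8.79718,-1.95421
20,1.12127,2.52831,2.09434,-1.61920,3.06452,3.70480,-0.13517,-0.09033,0.23380,-17.19475,-9.33123,-1.84774
21,1.07865,2.59041,2.16853,-2.65990,3.17408,3.65222,-0.14129,-0.08936,0.20971,-21.88046,-10.20383,-1.70616
22,1.01090,2.65593,2.24292,-4.13942,3.41825,3.68971,-0.14703,-0.08856,0.18845,-30.34888,-11.76042,-1.54133
23,0.90559,2.72906,2.31962,-6.43187,3.96241,3.81502,-0.15251,-0.08817,0.17108,-37.14102,-12.31570,-1.33867
24,0.74566,2.82007,2.39193,-9.62525,5.24522,3.15819,-0.15803,-0.08833,0.15995,32.61653,6.78196,-0.74041
25,0.57991,2.92352,2.40780,-6.84193,4.84831,-1.13720,-0.16316,-0.08806,0.15624,63.18566,15.49649,0.72226
26,0.50648,2.98749,2.37088,-0.40921,1.38257,-2.14375,-0.16668,-0.08710,0.15404,54.25052,14.87968,0.85950
27,0.55257,2.98889,2.32273,4.98078,-1.15823,-2.72969,-0.16846,-0.08676,0.14938,49.40714,14.94155,1.08017
28,0.69677,2.95222,2.25393,9.37907,-2.40319,-4.28559,-0.16968,-0.08788,0.14360,25.04403,9.60736,1.62214
29,0.90165,2.90547,2.15848,11.09742,-2.30201,-5.23133,-0.17153,-0.09315,0.14033,-76.73804,-18.31240,1.71223
30,1.05225,2.88007,2.10372,4.07439,-0.31833,-0.12980,-0.17268,-0.10313,0.13705,-59.91393,-15.65870,-0.35758
31,1.08211,2.89128,2.12803,-1.10271,1.51989,2.41588,-0.17216,-0.11138,0.12828,-51.11981,-15.54995,-1.38743
32,1.01565,2.94117,2.18245,-5.61927,3.62230,2.69451,-0.17257,-0.11705,0.11733,-33.74367,-12.16756,-1.38107
33,0.87218,3.03284,2.21860,-8.77376,5.64517,0.60397,-0.17526,-0.12288,0.11004,65.73506,15.40179,-0.51766
34,0.77016,3.10879,2.21480,-1.32108,1.67523,-0.30665,-0.17811,-0.12868,0.10775,51.58981,13.79716,-0.30298
35,0.80112,3.11278,2.20876,4.38143,-1.23111,-0.30425,-0.17861,-0.13202,0.10313,38.57277,11.46043,-0.17976
36,0.92762,3.07503,2.19292,8.22797,-2.46104,-1.38560,-0.17843,-0.13372,0.09482,37.16616,11.58324,0.29405
37,1.12682,3.01809,2.15190,11.65149,-3.18167,-2.80865,-0.17862,-0.13604,0.08523,16.53746,6.21178,0.66808
38,1.37201,2.95614,2.08657,12.86755,-3.07195,-3.69506,-0.17928,-0.14278,0.07639,-67.71255,-17.67822,0.70495
39,1.56636,2.91394,2.04681,6.69232,-1.26224,-0.07845,-0.17889,-0.15331,0.06617,-50.02003,-13.56491,-0.77923
40,1.65850,2.90254,2.06599,2.54771,0.14120,1.99571,-0.17674,-0.16011,0.05253,-37.39728,-11.65665,-1.65609
41,1.68047,2.91746,2.11377,-0.36914,1.41202,2.69005,-0.17489,-0.16228,0.03741,-34.59648,-12.40809,-1.94761
42,1.64632,2.95865,2.16792,-3.08590,2.79855,2.54480,-0.17442,-0.16243,0.02250,-21.07233,-9.60321,-1.83100
43,1.56960,3.02522,2.20732,-4.60465,3.90614,1.25975,-0.17558,-0.16379,0.00922,33.25489,5.43382,-1.28601
44,1.51896,3.08468,2.22018,-0.40769,1.89795,0.35130,-0.17705,-0.16682,-0.00206,29.48352,5.47720,-1.02524
45,1.54857,3.10312,2.22779,3.36249,-0.07369,0.50171,-0.17714,-0.16820,-0.01349,18.06159,2.91184,-1.14601
46,1.63944,3.09162,2.23635,5.71156,-1.06710,0.36648,-0.17629,-0.16675,-0.02632,10.63922,0.84577,-1.19122
47,1.76866,3.06531,2.24167,7.20620,-1.56976,0.18477,-0.17516,-0.16294,-0.04038,5.93776,-0.66450,-1.31689
48,1.92284,3.03075,2.24410,8.21378,-1.90759,0.08590,-0.17377,-0.15755,-0.05519,,,


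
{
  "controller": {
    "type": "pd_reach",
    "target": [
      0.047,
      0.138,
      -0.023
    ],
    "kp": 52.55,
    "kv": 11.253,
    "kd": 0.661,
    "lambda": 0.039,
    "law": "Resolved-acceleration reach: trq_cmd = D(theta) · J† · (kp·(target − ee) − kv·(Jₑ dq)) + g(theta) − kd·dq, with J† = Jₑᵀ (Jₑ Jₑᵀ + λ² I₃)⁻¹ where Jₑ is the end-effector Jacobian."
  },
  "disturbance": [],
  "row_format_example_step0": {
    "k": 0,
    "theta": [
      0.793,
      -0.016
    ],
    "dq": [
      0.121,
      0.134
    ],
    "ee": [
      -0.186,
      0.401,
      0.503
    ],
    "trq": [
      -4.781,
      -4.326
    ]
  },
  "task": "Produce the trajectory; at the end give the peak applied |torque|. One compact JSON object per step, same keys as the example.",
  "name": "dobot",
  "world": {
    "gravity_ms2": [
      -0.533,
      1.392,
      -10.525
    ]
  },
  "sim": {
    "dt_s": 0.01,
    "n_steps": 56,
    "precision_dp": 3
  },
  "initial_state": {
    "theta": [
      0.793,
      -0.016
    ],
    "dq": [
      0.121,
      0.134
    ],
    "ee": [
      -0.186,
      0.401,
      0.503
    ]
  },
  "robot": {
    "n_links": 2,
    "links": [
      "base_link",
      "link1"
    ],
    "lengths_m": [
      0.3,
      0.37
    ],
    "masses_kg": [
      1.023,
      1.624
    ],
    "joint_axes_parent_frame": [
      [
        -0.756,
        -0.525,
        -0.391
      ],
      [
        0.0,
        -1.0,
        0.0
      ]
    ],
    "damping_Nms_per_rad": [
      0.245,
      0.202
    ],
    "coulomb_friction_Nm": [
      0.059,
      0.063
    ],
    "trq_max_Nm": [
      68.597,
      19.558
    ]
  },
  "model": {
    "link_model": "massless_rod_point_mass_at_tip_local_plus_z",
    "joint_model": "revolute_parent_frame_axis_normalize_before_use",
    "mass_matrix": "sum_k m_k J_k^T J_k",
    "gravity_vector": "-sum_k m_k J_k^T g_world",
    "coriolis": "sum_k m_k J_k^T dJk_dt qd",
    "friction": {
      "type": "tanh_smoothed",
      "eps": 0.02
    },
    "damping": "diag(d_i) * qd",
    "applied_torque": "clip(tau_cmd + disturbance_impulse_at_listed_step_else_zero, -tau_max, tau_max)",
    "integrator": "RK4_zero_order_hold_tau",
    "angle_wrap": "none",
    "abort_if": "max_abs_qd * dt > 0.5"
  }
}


{"k":1,"theta":[0.795,-0.016],"dq":[0.251,-0.039],"ee":[-0.187,0.402,0.503],"trq":[-5.483,-4.096]}
{"k":2,"theta":[0.798,-0.017],"dq":[0.36,-0.175],"ee":[-0.187,0.403,0.502],"trq":[-6.094,-3.941]}
{"k":3,"theta":[0.802,-0.019],"dq":[0.453,-0.287],"ee":[-0.186,0.405,0.5],"trq":[-6.629,-3.831]}
{"k":4,"theta":[0.807,-0.022],"dq":[0.532,-0.379],"ee":[-0.186,0.407,0.499],"trq":[-7.099,-3.755]}
{"k":5,"theta":[0.813,-0.026],"dq":[0.601,-0.457],"ee":[-0.185,0.409,0.497],"trq":[-7.512,-3.706]}
{"k":6,"theta":[0.819,-0.031],"dq":[0.66,-0.522],"ee":[-0.184,0.412,0.495],"trq":[-7.876,-3.677]}
{"k":7,"theta":[0.826,-0.037],"dq":[0.712,-0.577],"ee":[-0.183,0.414,0.494],"trq":[-8.198,-3.664]}
{"k":8,"theta":[0.833,-0.043],"dq":[0.757,-0.625],"ee":[-0.182,0.417,0.492],"trq":[-8.483,-3.663]}
{"k":9,"theta":[0.841,-0.049],"dq":[0.797,-0.667],"ee":[-0.18,0.42,0.49],"trq":[-8.736,-3.671]}
{"k":10,"theta":[0.849,-0.056],"dq":[0.832,-0.703],"ee":[-0.179,0.423,0.487],"trq":[-8.961,-3.685]}
{"k":11,"theta":[0.857,-0.063],"dq":[0.864,-0.737],"ee":[-0.177,0.426,0.485],"trq":[-9.162,-3.705]}
{"k":12,"theta":[0.866,-0.071],"dq":[0.892,-0.767],"ee":[-0.176,0.43,0.483],"trq":[-9.341,-3.728]}
{"k":13,"theta":[0.875,-0.079],"dq":[0.918,-0.795],"ee":[-0.174,0.433,0.48],"trq":[-9.502,-3.753]}
{"k":14,"theta":[0.885,-0.087],"dq":[0.941,-0.821],"ee":[-0.172,0.436,0.478],"trq":[-9.646,-3.779]}
{"k":15,"theta":[0.894,-0.095],"dq":[0.963,-0.846],"ee":[-0.17,0.44,0.475],"trq":[-9.776,-3.807]}
{"k":16,"theta":[0.904,-0.104],"dq":[0.983,-0.87],"ee":[-0.168,0.443,0.472],"trq":[-9.893,-3.835]}
{"k":17,"theta":[0.914,-0.112],"dq":[1.001,-0.893],"ee":[-0.166,0.447,0.47],"trq":[-9.999,-3.863]}
{"k":18,"theta":[0.924,-0.122],"dq":[1.019,-0.916],"ee":[-0.164,0.45,0.467],"trq":[-10.094,-3.891]}
{"k":19,"theta":[0.934,-0.131],"dq":[1.036,-0.939],"ee":[-0.162,0.453,0.464],"trq":[-10.181,-3.919]}
{"k":20,"theta":[0.945,-0.14],"dq":[1.052,-0.961],"ee":[-0.159,0.457,0.461],"trq":[-10.259,-3.946]}
{"k":21,"theta":[0.955,-0.15],"dq":[1.067,-0.984],"ee":[-0.157,0.46,0.458],"trq":[-10.33,-3.973]}
{"k":22,"theta":[0.966,-0.16],"dq":[1.082,-1.007],"ee":[-0.154,0.464,0.455],"trq":[-10.394,-4.0]}
{"k":23,"theta":[0.977,-0.17],"dq":[1.097,-1.03],"ee":[-0.152,0.467,0.452],"trq":[-10.452,-4.026]}
{"k":24,"theta":[0.988,-0.181],"dq":[1.112,-1.053],"ee":[-0.149,0.47,0.449],"trq":[-10.505,-4.051]}
{"k":25,"theta":[0.999,-0.191],"dq":[1.126,-1.077],"ee":[-0.146,0.474,0.446],"trq":[-10.552,-4.077]}
{"k":26,"theta":[1.01,-0.202],"dq":[1.14,-1.1],"ee":[-0.143,0.477,0.443],"trq":[-10.595,-4.101]}
{"k":27,"theta":[1.022,-0.213],"dq":[1.155,-1.125],"ee":[-0.141,0.48,0.44],"trq":[-10.633,-4.126]}
{"k":28,"theta":[1.033,-0.225],"dq":[1.169,-1.149],"ee":[-0.137,0.484,0.437],"trq":[-10.666,-4.15]}
{"k":29,"theta":[1.045,-0.236],"dq":[1.184,-1.174],"ee":[-0.134,0.487,0.433],"trq":[-10.696,-4.174]}
{"k":30,"theta":[1.057,-0.248],"dq":[1.199,-1.2],"ee":[-0.131,0.49,0.43],"trq":[-10.722,-4.197]}
{"k":31,"theta":[1.069,-0.26],"dq":[1.214,-1.226],"ee":[-0.128,0.493,0.427],"trq":[-10.745,-4.22]}
{"k":32,"theta":[1.081,-0.273],"dq":[1.229,-1.252],"ee":[-0.124,0.496,0.423],"trq":[-10.763,-4.243]}
{"k":33,"theta":[1.094,-0.285],"dq":[1.245,-1.279],"ee":[-0.121,0.499,0.42],"trq":[-10.779,-4.266]}
{"k":34,"theta":[1.106,-0.298],"dq":[1.261,-1.306],"ee":[-0.117,0.502,0.417],"trq":[-10.791,-4.289]}
{"k":35,"theta":[1.119,-0.311],"dq":[1.277,-1.334],"ee":[-0.113,0.504,0.413],"trq":[-10.799,-4.312]}
{"k":36,"theta":[1.132,-0.325],"dq":[1.294,-1.362],"ee":[-0.11,0.507,0.41],"trq":[-10.805,-4.335]}
{"k":37,"theta":[1.145,-0.339],"dq":[1.312,-1.391],"ee":[-0.106,0.51,0.406],"trq":[-10.807,-4.358]}
{"k":38,"theta":[1.158,-0.353],"dq":[1.33,-1.42],"ee":[-0.102,0.512,0.403],"trq":[-10.805,-4.38]}
{"k":39,"theta":[1.171,-0.367],"dq":[1.348,-1.45],"ee":[-0.098,0.515,0.399],"trq":[-10.801,-4.403]}
{"k":40,"theta":[1.185,-0.382],"dq":[1.367,-1.48],"ee":[-0.093,0.517,0.396],"trq":[-10.793,-4.426]}
{"k":41,"theta":[1.199,-0.397],"dq":[1.387,-1.51],"ee":[-0.089,0.519,0.392],"trq":[-10.782,-4.449]}
{"k":42,"theta":[1.213,-0.412],"dq":[1.407,-1.541],"ee":[-0.085,0.522,0.389],"trq":[-10.768,-4.471]}
{"k":43,"theta":[1.227,-0.427],"dq":[1.428,-1.573],"ee":[-0.08,0.524,0.385],"trq":[-10.75,-4.494]}
{"k":44,"theta":[1.241,-0.443],"dq":[1.45,-1.605],"ee":[-0.076,0.526,0.381],"trq":[-10.728,-4.517]}
{"k":45,"theta":[1.256,-0.46],"dq":[1.472,-1.637],"ee":[-0.071,0.527,0.378],"trq":[-10.703,-4.54]}
{"k":46,"theta":[1.271,-0.476],"dq":[1.496,-1.669],"ee":[-0.066,0.529,0.374],"trq":[-10.675,-4.563]}
{"k":47,"theta":[1.286,-0.493],"dq":[1.52,-1.703],"ee":[-0.061,0.531,0.37],"trq":[-10.643,-4.587]}
{"k":48,"theta":[1.301,-0.51],"dq":[1.545,-1.736],"ee":[-0.056,0.532,0.366],"trq":[-10.607,-4.61]}
{"k":49,"theta":[1.317,-0.528],"dq":[1.571,-1.77],"ee":[-0.051,0.534,0.363],"trq":[-10.567,-4.633]}
{"k":50,"theta":[1.333,-0.546],"dq":[1.598,-1.804],"ee":[-0.046,0.535,0.359],"trq":[-10.524,-4.656]}
{"k":51,"theta":[1.349,-0.564],"dq":[1.626,-1.838],"ee":[-0.041,0.536,0.355],"trq":[-10.476,-4.68]}
{"k":52,"theta":[1.365,-0.582],"dq":[1.655,-1.873],"ee":[-0.036,0.537,0.351],"trq":[-10.424,-4.703]}
{"k":53,"theta":[1.382,-0.601],"dq":[1.685,-1.908],"ee":[-0.03,0.537,0.347],"trq":[-10.368,-4.726]}
{"k":54,"theta":[1.399,-0.621],"dq":[1.716,-1.944],"ee":[-0.025,0.538,0.343],"trq":[-10.308,-4.749]}
{"k":55,"theta":[1.416,-0.64],"dq":[1.749,-1.979],"ee":[-0.019,0.538,0.339],"trq":[-10.243,-4.772]}
{"k":56,"theta":[1.434,-0.66],"dq":[1.782,-2.015],"ee":[-0.014,0.538,0.335]}
{"summary": "max |trq| (N\u00b7m): 10.807"}


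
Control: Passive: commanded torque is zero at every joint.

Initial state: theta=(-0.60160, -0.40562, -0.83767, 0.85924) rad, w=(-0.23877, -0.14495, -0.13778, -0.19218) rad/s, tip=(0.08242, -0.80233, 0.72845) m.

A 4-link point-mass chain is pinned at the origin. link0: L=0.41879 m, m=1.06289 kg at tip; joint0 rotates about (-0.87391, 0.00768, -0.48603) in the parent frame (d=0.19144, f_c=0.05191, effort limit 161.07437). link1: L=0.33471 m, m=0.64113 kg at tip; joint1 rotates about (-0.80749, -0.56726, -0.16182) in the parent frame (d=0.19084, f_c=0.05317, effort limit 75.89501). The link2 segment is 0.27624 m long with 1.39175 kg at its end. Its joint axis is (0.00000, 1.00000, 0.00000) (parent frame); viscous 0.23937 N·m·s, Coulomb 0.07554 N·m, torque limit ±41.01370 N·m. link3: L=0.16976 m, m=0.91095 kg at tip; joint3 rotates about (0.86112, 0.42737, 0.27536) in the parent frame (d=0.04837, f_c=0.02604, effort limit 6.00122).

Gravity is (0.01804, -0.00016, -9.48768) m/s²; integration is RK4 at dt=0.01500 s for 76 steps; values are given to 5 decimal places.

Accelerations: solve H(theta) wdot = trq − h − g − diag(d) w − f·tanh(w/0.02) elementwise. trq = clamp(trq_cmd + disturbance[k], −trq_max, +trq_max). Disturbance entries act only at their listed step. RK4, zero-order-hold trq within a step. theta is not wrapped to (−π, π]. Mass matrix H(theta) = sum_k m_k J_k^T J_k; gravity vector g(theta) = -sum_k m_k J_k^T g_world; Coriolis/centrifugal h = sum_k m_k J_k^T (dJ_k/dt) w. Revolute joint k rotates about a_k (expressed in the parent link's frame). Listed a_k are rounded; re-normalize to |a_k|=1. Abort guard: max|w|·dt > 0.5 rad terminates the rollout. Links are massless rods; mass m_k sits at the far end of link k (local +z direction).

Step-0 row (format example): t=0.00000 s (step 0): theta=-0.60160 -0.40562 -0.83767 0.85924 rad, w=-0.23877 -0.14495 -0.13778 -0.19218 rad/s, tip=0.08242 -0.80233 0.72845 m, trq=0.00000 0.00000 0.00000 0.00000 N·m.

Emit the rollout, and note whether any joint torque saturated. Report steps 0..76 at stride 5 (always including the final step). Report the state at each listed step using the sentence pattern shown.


t=0.07500 s (step 5): theta=-0.62912 -0.44100 -0.90954 0.88719 rad, w=-0.54531 -0.73282 -1.69482 0.77991 rad/s, tip=0.08847 -0.82218 0.68176 m, trq=0.00000 0.00000 0.00000 0.00000 N·m.
t=0.15000 s (step 10): theta=-0.69362 -0.50193 -1.07857 0.95400 rad, w=-1.25700 -0.77822 -2.71729 0.83619 rad/s, tip=0.09323 -0.85200 0.57954 m, trq=0.00000 0.00000 0.00000 0.00000 N·m.
t=0.22500 s (step 15): theta=-0.83151 -0.53570 -1.30009 0.98663 rad, w=-2.51708 0.06544 -3.04447 -0.12408 rad/s, tip=0.09668 -0.88410 0.42563 m, trq=0.00000 0.00000 0.00000 0.00000 N·m.
t=0.30000 s (step 20): theta=-1.08347 -0.45946 -1.50425 0.91728 rad, w=-4.25905 2.20759 -2.09256 -1.83907 rad/s, tip=0.10026 -0.90936 0.22381 m, trq=0.00000 0.00000 0.00000 0.00000 N·m.
t=0.37500 s (step 25): theta=-1.47180 -0.17796 -1.55228 0.70951 rad, w=-6.06632 5.34418 1.28879 -3.57101 rad/s, tip=0.10843 -0.92105 -0.01888 m, trq=0.00000 0.00000 0.00000 0.00000 N·m.
t=0.45000 s (step 30): theta=-1.99516 0.33293 -1.23459 0.40802 rad, w=-8.03492 8.25828 7.76722 -4.40491 rad/s, tip=0.13043 -0.92024 -0.28623 m, trq=0.00000 0.00000 0.00000 0.00000 N·m.
t=0.52500 s (step 35): theta=-2.67234 0.99687 -0.43620 0.03373 rad, w=-8.66656 6.92659 9.44288 -5.38894 rad/s, tip=0.20836 -0.85126 -0.50239 m, trq=0.00000 0.00000 0.00000 0.00000 N·m.
t=0.60000 s (step 40): theta=-3.17829 1.19601 -0.11096 -0.33005 rad, w=-4.94475 -1.09277 0.18310 -3.46134 rad/s, tip=0.34579 -0.61116 -0.67838 m, trq=0.00000 0.00000 0.00000 0.00000 N·m.
t=0.67500 s (step 45): theta=-3.41585 0.89766 -0.32563 -0.29829 rad, w=-1.52169 -6.27263 -5.33611 5.66408 rad/s, tip=0.49391 -0.26071 -0.86732 m, trq=0.00000 0.00000 0.00000 0.00000 N·m.
t=0.75000 s (step 50): theta=-3.52183 0.46043 -0.62917 0.40059 rad, w=-2.26295 -4.06611 -0.63857 8.70634 rad/s, tip=0.65011 0.19866 -0.87134 m, trq=0.00000 0.00000 0.00000 0.00000 N·m.
t=0.82500 s (step 55): theta=-3.76458 0.29045 -0.42525 0.64017 rad, w=-3.83767 -1.05651 4.77807 -2.27565 rad/s, tip=0.75432 0.55878 -0.66566 m, trq=0.00000 0.00000 0.00000 0.00000 N·m.
t=0.90000 s (step 60): theta=-4.03953 0.19913 -0.12851 0.24666 rad, w=-3.28323 -1.67921 2.36503 -6.33760 rad/s, tip=0.77791 0.79067 -0.43060 m, trq=0.00000 0.00000 0.00000 0.00000 N·m.
t=0.97500 s (step 65): theta=-4.25778 0.06392 -0.06493 -0.10599 rad, w=-2.63177 -1.61924 -0.29343 -2.55065 rad/s, tip=0.71947 0.93462 -0.20152 m, trq=0.00000 0.00000 0.00000 0.00000 N·m.
t=1.05000 s (step 70): theta=-4.44238 -0.01960 -0.12995 -0.14432 rad, w=-2.28647 -0.60790 -1.31134 1.15515 rad/s, tip=0.61386 1.02557 0.00008 m, trq=0.00000 0.00000 0.00000 0.00000 N·m.
t=1.12500 s (step 75): theta=-4.59768 -0.03424 -0.25191 0.01657 rad, w=-1.82433 0.13958 -1.93147 2.86143 rad/s, tip=0.48959 1.07521 0.15355 m, trq=0.00000 0.00000 0.00000 0.00000 N·m.
t=1.14000 s (step 76): theta=-4.62421 -0.03142 -0.28181 0.06078 rad, w=-1.71270 0.23522 -2.05443 3.02578 rad/s, tip=0.46401 1.08082 0.17718 m.
any joint saturated: no


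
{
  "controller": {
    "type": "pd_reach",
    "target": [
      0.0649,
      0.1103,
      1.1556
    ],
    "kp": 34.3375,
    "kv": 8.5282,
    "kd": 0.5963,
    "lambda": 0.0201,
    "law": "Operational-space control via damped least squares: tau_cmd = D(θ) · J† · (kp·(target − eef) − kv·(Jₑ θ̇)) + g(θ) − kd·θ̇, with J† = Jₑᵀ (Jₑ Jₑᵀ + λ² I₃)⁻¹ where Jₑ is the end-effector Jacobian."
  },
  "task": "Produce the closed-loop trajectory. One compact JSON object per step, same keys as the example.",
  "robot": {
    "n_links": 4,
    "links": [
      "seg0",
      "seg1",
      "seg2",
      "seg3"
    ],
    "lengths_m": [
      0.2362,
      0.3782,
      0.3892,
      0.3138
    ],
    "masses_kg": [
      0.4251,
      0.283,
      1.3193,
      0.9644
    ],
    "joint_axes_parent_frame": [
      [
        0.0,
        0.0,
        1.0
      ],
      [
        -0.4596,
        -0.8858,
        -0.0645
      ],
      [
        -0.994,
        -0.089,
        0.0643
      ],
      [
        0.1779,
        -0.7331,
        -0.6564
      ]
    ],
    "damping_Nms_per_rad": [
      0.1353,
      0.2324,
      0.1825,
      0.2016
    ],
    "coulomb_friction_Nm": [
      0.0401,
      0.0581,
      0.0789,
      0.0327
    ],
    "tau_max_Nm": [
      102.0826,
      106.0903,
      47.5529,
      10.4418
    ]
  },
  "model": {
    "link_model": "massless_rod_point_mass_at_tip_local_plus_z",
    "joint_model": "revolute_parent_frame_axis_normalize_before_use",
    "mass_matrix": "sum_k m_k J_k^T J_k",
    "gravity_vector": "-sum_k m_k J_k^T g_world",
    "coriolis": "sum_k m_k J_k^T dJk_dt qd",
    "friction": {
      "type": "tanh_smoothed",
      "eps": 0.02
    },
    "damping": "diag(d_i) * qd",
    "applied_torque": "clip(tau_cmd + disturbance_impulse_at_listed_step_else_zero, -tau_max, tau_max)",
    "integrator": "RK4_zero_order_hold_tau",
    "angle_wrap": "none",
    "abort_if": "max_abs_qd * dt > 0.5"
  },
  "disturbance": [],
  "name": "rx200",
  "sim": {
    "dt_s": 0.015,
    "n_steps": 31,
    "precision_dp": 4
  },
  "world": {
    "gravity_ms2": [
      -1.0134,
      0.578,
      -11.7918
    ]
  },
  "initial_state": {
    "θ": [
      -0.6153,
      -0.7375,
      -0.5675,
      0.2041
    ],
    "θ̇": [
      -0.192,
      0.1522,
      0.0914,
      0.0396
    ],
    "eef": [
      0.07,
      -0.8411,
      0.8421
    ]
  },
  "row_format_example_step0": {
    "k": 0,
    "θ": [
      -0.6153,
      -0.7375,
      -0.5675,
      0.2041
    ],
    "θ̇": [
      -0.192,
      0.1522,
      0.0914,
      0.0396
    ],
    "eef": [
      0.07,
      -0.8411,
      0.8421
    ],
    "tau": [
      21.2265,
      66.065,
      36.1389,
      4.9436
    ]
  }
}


{"k":1,"\u03b8":[-0.6051,-0.7252,-0.5809,0.2095],"\u03b8\u0307":[1.5418,1.4734,-1.839,0.6759],"eef":[0.0675,-0.8363,0.8457],"tau":[17.1182,58.4175,33.7936,4.037]}
{"k":2,"\u03b8":[-0.5741,-0.6965,-0.6155,0.2215],"\u03b8\u0307":[2.5967,2.3723,-2.7743,0.9426],"eef":[0.0658,-0.8253,0.8518],"tau":[13.0831,51.2583,30.8783,3.4038]}
{"k":3,"\u03b8":[-0.5305,-0.6563,-0.6594,0.2364],"\u03b8\u0307":[3.2578,3.0031,-3.0945,1.0558],"eef":[0.0654,-0.8096,0.8609],"tau":[9.505,44.6753,27.879,2.8855]}
{"k":4,"\u03b8":[-0.4786,-0.608,-0.7053,0.2524],"\u03b8\u0307":[3.707,3.4644,-3.0591,1.0943],"eef":[0.0662,-0.7901,0.8727],"tau":[6.4798,38.725,25.0387,2.4303]}
{"k":5,"\u03b8":[-0.4208,-0.5537,-0.7491,0.2686],"\u03b8\u0307":[4.0495,3.8106,-2.8179,1.0904],"eef":[0.0682,-0.7676,0.8871],"tau":[3.9695,33.4199,22.4372,2.0205]}
{"k":6,"\u03b8":[-0.3582,-0.4948,-0.7883,0.2845],"\u03b8\u0307":[4.3445,4.0696,-2.4524,1.0563],"eef":[0.071,-0.7427,0.9038],"tau":[1.8955,28.7488,20.0752,1.6517]}
{"k":7,"\u03b8":[-0.2913,-0.4325,-0.8215,0.2997],"\u03b8\u0307":[4.6257,4.2549,-2.0068,0.9944],"eef":[0.0745,-0.7159,0.9225],"tau":[0.1755,24.6933,17.9239,1.3255]}
{"k":8,"\u03b8":[-0.2202,-0.368,-0.8476,0.3138],"\u03b8\u0307":[4.912,4.3724,-1.5063,0.901],"eef":[0.0785,-0.6875,0.9427],"tau":[-1.2633,21.2375,15.9501,1.0465]}
{"k":9,"\u03b8":[-0.1446,-0.3022,-0.8659,0.3261],"\u03b8\u0307":[5.2125,4.4238,-0.9649,0.7683],"eef":[0.0827,-0.658,0.9644],"tau":[-2.4827,18.3754,14.1263,0.8208]}
{"k":10,"\u03b8":[-0.0645,-0.236,-0.8759,0.336],"\u03b8\u0307":[5.5264,4.4079,-0.3905,0.5833],"eef":[0.0869,-0.6276,0.9872],"tau":[-3.5344,16.1176,12.4354,0.6563]}
{"k":11,"\u03b8":[0.0205,-0.1707,-0.8771,0.3427],"\u03b8\u0307":[5.8439,4.3222,0.2098,0.3265],"eef":[0.091,-0.5967,1.011],"tau":[-4.4633,14.4984,10.8763,0.5633]}
{"k":12,"\u03b8":[0.1101,-0.1071,-0.8693,0.3449],"\u03b8\u0307":[6.1515,4.1682,0.8227,-0.0169],"eef":[0.0947,-0.5653,1.0356],"tau":[-5.3128,13.5738,9.4703,0.5457]}
{"k":13,"\u03b8":[0.2039,-0.0464,-0.8522,0.3411],"\u03b8\u0307":[6.3668,3.9168,1.4581,-0.4855],"eef":[0.0976,-0.5339,1.0609],"tau":[-6.0899,13.4662,8.1941,0.6171]}
{"k":14,"\u03b8":[0.2996,0.0097,-0.8255,0.3287],"\u03b8\u0307":[6.3562,3.5499,2.089,-1.2034],"eef":[0.0995,-0.5023,1.0868],"tau":[-6.8528,14.501,7.0433,0.851]}
{"k":15,"\u03b8":[0.3934,0.0598,-0.7901,0.3039],"\u03b8\u0307":[6.0355,3.0925,2.6345,-2.1716],"eef":[0.0998,-0.4708,1.1131],"tau":[-7.7441,17.1436,5.9069,1.2335]}
{"k":16,"\u03b8":[0.4809,0.1032,-0.7478,0.2634],"\u03b8\u0307":[5.4224,2.6343,2.9875,-3.3419],"eef":[0.0979,-0.4392,1.1394],"tau":[-9.1552,22.4455,4.3231,1.7306]}
{"k":17,"\u03b8":[0.5581,0.1409,-0.7025,0.2036],"\u03b8\u0307":[4.4981,2.282,3.0399,-4.8206],"eef":[0.0931,-0.4075,1.1649],"tau":[-10.7899,29.9036,1.0517,2.4124]}
{"k":18,"\u03b8":[0.6191,0.1748,-0.6595,0.1184],"\u03b8\u0307":[2.9649,2.0653,2.6449,-6.8333],"eef":[0.0845,-0.3761,1.1883],"tau":[-8.439,27.0702,-3.8032,3.3639]}
{"k":19,"\u03b8":[0.6671,0.2082,-0.6233,0.0141],"\u03b8\u0307":[2.5017,2.1545,2.1182,-7.5352],"eef":[0.0715,-0.346,1.208],"tau":[-3.0462,10.8912,-6.7903,3.4225]}
{"k":20,"\u03b8":[0.7052,0.2398,-0.5934,-0.0922],"\u03b8\u0307":[1.9093,1.927,1.7899,-6.9493],"eef":[0.0546,-0.3183,1.2234],"tau":[1.0611,-2.5945,-8.0443,2.7556]}
{"k":21,"\u03b8":[0.7331,0.2665,-0.5672,-0.1859],"\u03b8\u0307":[1.515,1.598,1.6551,-5.7087],"eef":[0.0352,-0.2939,1.2349],"tau":[3.1472,-10.4698,-8.5267,1.8181]}
{"k":22,"\u03b8":[0.7522,0.2879,-0.5433,-0.2633],"\u03b8\u0307":[0.9693,1.2572,1.5102,-4.6571],"eef":[0.015,-0.2729,1.2434],"tau":[4.2106,-14.8278,-8.4737,1.1146]}
{"k":23,"\u03b8":[0.7646,0.3047,-0.5214,-0.3263],"\u03b8\u0307":[0.6847,1.004,1.3986,-3.7873],"eef":[-0.0045,-0.2548,1.2496],"tau":[4.5364,-17.0987,-8.2059,0.5972]}
{"k":24,"\u03b8":[0.7728,0.3182,-0.5015,-0.3785],"\u03b8\u0307":[0.4237,0.8039,1.256,-3.1972],"eef":[-0.0227,-0.239,1.2541],"tau":[4.5613,-18.1993,-7.7727,0.3]}
{"k":25,"\u03b8":[0.7777,0.329,-0.4837,-0.4232],"\u03b8\u0307":[0.2541,0.6496,1.1151,-2.7799],"eef":[-0.039,-0.2249,1.2573],"tau":[4.4026,-18.601,-7.288,0.1347]}
{"k":26,"\u03b8":[0.7804,0.3378,-0.468,-0.4626],"\u03b8\u0307":[0.1343,0.525,0.9762,-2.4903],"eef":[-0.0534,-0.2122,1.2595],"tau":[4.1633,-18.5808,-6.7844,0.0621]}
{"k":27,"\u03b8":[0.7816,0.3448,-0.4544,-0.4983],"\u03b8\u0307":[0.0545,0.4206,0.8462,-2.2834],"eef":[-0.0658,-0.2005,1.261],"tau":[3.8898,-18.2993,-6.2861,0.047]}
{"k":28,"\u03b8":[0.782,0.3504,-0.4426,-0.5313],"\u03b8\u0307":[0.0233,0.3305,0.7348,-2.1267],"eef":[-0.0763,-0.1896,1.262],"tau":[3.5998,-17.8561,-5.8179,0.0653]}
{"k":29,"\u03b8":[0.7821,0.3548,-0.4324,-0.5623],"\u03b8\u0307":[0.0117,0.2499,0.6351,-2.0086],"eef":[-0.0849,-0.1795,1.2626],"tau":[3.3165,-17.3107,-5.3719,0.1078]}
{"k":30,"\u03b8":[0.782,0.358,-0.4236,-0.5917],"\u03b8\u0307":[0.006,0.1759,0.5443,-1.916],"eef":[-0.0919,-0.1699,1.2628],"tau":[3.0499,-16.6989,-4.9425,0.1643]}
{"k":31,"\u03b8":[0.782,0.3601,-0.416,-0.6198],"\u03b8\u0307":[0.0077,0.1073,0.4642,-1.8376],"eef":[-0.0972,-0.1608,1.2629]}


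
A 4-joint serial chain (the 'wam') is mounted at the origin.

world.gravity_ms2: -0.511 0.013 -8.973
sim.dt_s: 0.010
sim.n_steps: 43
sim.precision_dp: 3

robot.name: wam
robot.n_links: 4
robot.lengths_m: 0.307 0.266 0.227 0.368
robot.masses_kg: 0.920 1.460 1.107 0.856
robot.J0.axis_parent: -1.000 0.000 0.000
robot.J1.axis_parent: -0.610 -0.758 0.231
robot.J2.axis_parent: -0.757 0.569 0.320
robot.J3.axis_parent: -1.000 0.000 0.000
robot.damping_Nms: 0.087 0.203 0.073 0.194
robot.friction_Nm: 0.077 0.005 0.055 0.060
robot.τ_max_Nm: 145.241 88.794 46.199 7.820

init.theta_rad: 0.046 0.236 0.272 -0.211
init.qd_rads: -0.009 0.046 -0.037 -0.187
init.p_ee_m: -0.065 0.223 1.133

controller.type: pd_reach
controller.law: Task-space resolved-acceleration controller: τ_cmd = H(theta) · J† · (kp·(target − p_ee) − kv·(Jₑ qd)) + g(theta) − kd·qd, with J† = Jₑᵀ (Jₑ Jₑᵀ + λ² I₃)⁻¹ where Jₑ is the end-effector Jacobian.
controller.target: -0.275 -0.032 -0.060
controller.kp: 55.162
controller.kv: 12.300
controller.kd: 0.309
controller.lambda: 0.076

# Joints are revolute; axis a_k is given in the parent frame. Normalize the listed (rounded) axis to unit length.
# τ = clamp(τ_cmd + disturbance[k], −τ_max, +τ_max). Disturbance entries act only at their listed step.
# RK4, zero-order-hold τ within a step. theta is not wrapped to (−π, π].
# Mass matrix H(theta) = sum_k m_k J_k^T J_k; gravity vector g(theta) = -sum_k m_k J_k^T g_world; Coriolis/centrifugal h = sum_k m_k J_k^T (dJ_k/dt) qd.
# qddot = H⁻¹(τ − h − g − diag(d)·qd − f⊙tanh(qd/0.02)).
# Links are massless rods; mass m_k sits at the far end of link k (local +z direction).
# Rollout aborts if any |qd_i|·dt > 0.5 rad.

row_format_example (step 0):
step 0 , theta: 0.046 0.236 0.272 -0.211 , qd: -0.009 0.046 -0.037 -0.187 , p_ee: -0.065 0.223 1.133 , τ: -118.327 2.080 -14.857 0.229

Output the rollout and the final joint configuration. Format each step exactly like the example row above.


step 1 , theta: 0.037 0.245 0.287 -0.216 , qd: -1.821 1.686 2.999 -0.754 , p_ee: -0.066 0.222 1.132 , τ: -119.317 -1.344 -15.281 0.313
step 2 , theta: 0.010 0.268 0.330 -0.223 , qd: -3.487 3.016 5.472 -0.669 , p_ee: -0.069 0.221 1.129 , τ: -128.519 -7.349 -15.938 0.281
step 3 , theta: -0.033 0.304 0.395 -0.226 , qd: -5.083 4.032 7.452 0.158 , p_ee: -0.073 0.219 1.122 , τ: -131.360 -13.040 -15.443 0.177
step 4 , theta: -0.091 0.348 0.476 -0.217 , qd: -6.524 4.679 8.805 1.662 , p_ee: -0.079 0.216 1.112 , τ: -117.976 -15.670 -12.966 0.094
step 5 , theta: -0.162 0.396 0.568 -0.191 , qd: -7.649 4.920 9.360 3.611 , p_ee: -0.086 0.212 1.096 , τ: -91.240 -14.846 -9.140 0.041
step 6 , theta: -0.242 0.445 0.661 -0.146 , qd: -8.373 4.828 9.175 5.595 , p_ee: -0.095 0.206 1.075 , τ: -60.436 -11.946 -5.239 -0.004
step 7 , theta: -0.328 0.491 0.749 -0.081 , qd: -8.728 4.532 8.490 7.279 , p_ee: -0.104 0.197 1.048 , τ: -32.300 -8.365 -2.085 -0.098
step 8 , theta: -0.415 0.535 0.829 -0.002 , qd: -8.803 4.144 7.567 8.503 , p_ee: -0.113 0.185 1.017 , τ: -9.270 -4.834 0.116 -0.286
step 9 , theta: -0.503 0.574 0.900 0.087 , qd: -8.686 3.736 6.599 9.257 , p_ee: -0.123 0.171 0.981 , τ: 8.562 -1.621 1.481 -0.578
step 10 , theta: -0.588 0.609 0.961 0.181 , qd: -8.447 3.343 5.693 9.613 , p_ee: -0.131 0.154 0.943 , τ: 21.897 1.196 2.214 -0.958
step 11 , theta: -0.671 0.641 1.014 0.278 , qd: -8.136 2.980 4.895 9.671 , p_ee: -0.139 0.136 0.904 , τ: 31.569 3.604 2.510 -1.397
step 12 , theta: -0.751 0.669 1.060 0.374 , qd: -7.785 2.649 4.220 9.521 , p_ee: -0.146 0.117 0.864 , τ: 38.343 5.621 2.516 -1.864
step 13 , theta: -0.827 0.694 1.099 0.468 , qd: -7.413 2.349 3.663 9.232 , p_ee: -0.153 0.097 0.824 , τ: 42.861 7.275 2.339 -2.330
step 14 , theta: -0.899 0.716 1.133 0.558 , qd: -7.034 2.077 3.215 8.856 , p_ee: -0.158 0.078 0.784 , τ: 45.645 8.600 2.051 -2.774
step 15 , theta: -0.967 0.736 1.164 0.644 , qd: -6.658 1.836 2.862 8.426 , p_ee: -0.163 0.059 0.745 , τ: 47.111 9.630 1.698 -3.183
step 16 , theta: -1.032 0.753 1.191 0.726 , qd: -6.291 1.625 2.587 7.968 , p_ee: -0.166 0.040 0.708 , τ: 47.595 10.395 1.308 -3.549
step 17 , theta: -1.093 0.769 1.215 0.804 , qd: -5.936 1.447 2.372 7.502 , p_ee: -0.170 0.023 0.671 , τ: 47.381 10.913 0.900 -3.873
step 18 , theta: -1.151 0.782 1.238 0.876 , qd: -5.598 1.302 2.199 7.044 , p_ee: -0.173 0.007 0.636 , τ: 46.725 11.195 0.488 -4.154
step 19 , theta: -1.205 0.795 1.259 0.944 , qd: -5.276 1.190 2.052 6.608 , p_ee: -0.175 -0.008 0.602 , τ: 45.870 11.236 0.086 -4.399
step 20 , theta: -1.256 0.806 1.279 1.008 , qd: -4.967 1.104 1.917 6.205 , p_ee: -0.177 -0.022 0.569 , τ: 45.051 11.020 -0.291 -4.611
step 21 , theta: -1.305 0.817 1.298 1.069 , qd: -4.667 1.033 1.792 5.841 , p_ee: -0.180 -0.034 0.538 , τ: 44.454 10.535 -0.617 -4.792
step 22 , theta: -1.350 0.827 1.315 1.125 , qd: -4.367 0.962 1.682 5.516 , p_ee: -0.182 -0.045 0.508 , τ: 44.131 9.814 -0.874 -4.943
step 23 , theta: -1.392 0.836 1.332 1.179 , qd: -4.059 0.872 1.602 5.220 , p_ee: -0.184 -0.055 0.479 , τ: 43.931 8.961 -1.054 -5.060
step 24 , theta: -1.431 0.844 1.347 1.230 , qd: -3.740 0.755 1.570 4.941 , p_ee: -0.185 -0.064 0.452 , τ: 43.565 8.123 -1.182 -5.142
step 25 , theta: -1.467 0.851 1.363 1.278 , qd: -3.412 0.613 1.593 4.664 , p_ee: -0.187 -0.071 0.426 , τ: 42.790 7.420 -1.293 -5.190
step 26 , theta: -1.499 0.856 1.379 1.323 , qd: -3.083 0.460 1.667 4.382 , p_ee: -0.189 -0.078 0.401 , τ: 41.532 6.892 -1.422 -5.209
step 27 , theta: -1.528 0.860 1.397 1.366 , qd: -2.764 0.312 1.777 4.093 , p_ee: -0.191 -0.083 0.377 , τ: 39.869 6.520 -1.584 -5.205
step 28 , theta: -1.555 0.863 1.415 1.405 , qd: -2.463 0.184 1.906 3.802 , p_ee: -0.193 -0.088 0.355 , τ: 37.952 6.253 -1.781 -5.184
step 29 , theta: -1.578 0.864 1.435 1.442 , qd: -2.187 0.086 2.036 3.515 , p_ee: -0.195 -0.092 0.333 , τ: 35.934 6.042 -2.003 -5.151
step 30 , theta: -1.598 0.865 1.456 1.475 , qd: -1.937 0.022 2.155 3.236 , p_ee: -0.198 -0.095 0.312 , τ: 33.933 5.848 -2.238 -5.110
step 31 , theta: -1.617 0.865 1.478 1.506 , qd: -1.714 -0.010 2.255 2.972 , p_ee: -0.201 -0.098 0.293 , τ: 32.026 5.647 -2.475 -5.062
step 32 , theta: -1.633 0.865 1.501 1.535 , qd: -1.516 -0.013 2.334 2.723 , p_ee: -0.204 -0.100 0.274 , τ: 30.255 5.427 -2.704 -5.007
step 33 , theta: -1.647 0.865 1.524 1.561 , qd: -1.342 0.009 2.391 2.491 , p_ee: -0.207 -0.101 0.256 , τ: 28.633 5.184 -2.919 -4.947
step 34 , theta: -1.660 0.865 1.548 1.585 , qd: -1.188 0.050 2.426 2.276 , p_ee: -0.210 -0.102 0.239 , τ: 27.161 4.919 -3.116 -4.880
step 35 , theta: -1.671 0.866 1.573 1.607 , qd: -1.052 0.106 2.443 2.078 , p_ee: -0.213 -0.103 0.223 , τ: 25.828 4.634 -3.294 -4.807
step 36 , theta: -1.681 0.867 1.597 1.626 , qd: -0.931 0.171 2.442 1.895 , p_ee: -0.216 -0.104 0.208 , τ: 24.621 4.335 -3.452 -4.728
step 37 , theta: -1.690 0.869 1.621 1.645 , qd: -0.823 0.243 2.428 1.726 , p_ee: -0.219 -0.104 0.193 , τ: 23.528 4.026 -3.590 -4.643
step 38 , theta: -1.697 0.872 1.646 1.661 , qd: -0.726 0.319 2.402 1.571 , p_ee: -0.223 -0.104 0.179 , τ: 22.534 3.712 -3.709 -4.552
step 39 , theta: -1.704 0.875 1.669 1.676 , qd: -0.640 0.394 2.366 1.427 , p_ee: -0.226 -0.104 0.166 , τ: 21.628 3.396 -3.810 -4.457
step 40 , theta: -1.710 0.880 1.693 1.690 , qd: -0.561 0.469 2.322 1.295 , p_ee: -0.228 -0.104 0.154 , τ: 20.800 3.084 -3.894 -4.356
step 41 , theta: -1.715 0.885 1.716 1.702 , qd: -0.490 0.540 2.272 1.173 , p_ee: -0.231 -0.103 0.142 , τ: 20.041 2.777 -3.963 -4.251
step 42 , theta: -1.720 0.891 1.738 1.713 , qd: -0.424 0.607 2.218 1.060 , p_ee: -0.234 -0.103 0.130 , τ: 19.344 2.478 -4.019 -4.144
step 43 , theta: -1.724 0.897 1.760 1.723 , qd: -0.364 0.668 2.160 0.955 , p_ee: -0.236 -0.102 0.120
final theta (rad): -1.724 0.897 1.760 1.723
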